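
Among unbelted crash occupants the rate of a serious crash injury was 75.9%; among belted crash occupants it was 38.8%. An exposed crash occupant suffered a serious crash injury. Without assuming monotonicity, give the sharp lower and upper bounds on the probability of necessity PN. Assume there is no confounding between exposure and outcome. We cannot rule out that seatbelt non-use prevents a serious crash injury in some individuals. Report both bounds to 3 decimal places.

0.489 ≤ PN ≤ 0.806

p₁ = 0.759, p₀ = 0.388.
Under exogeneity alone the bounds on PN are max{0,(p₁−p₀)/p₁} ≤ PN ≤ min{1,(1−p₀)/p₁}.
  lower = (p₁ − p₀)/p₁ = 0.371 / 0.759 ≈ 0.4888
  upper = min{1, (1 − p₀)/p₁} = 0.612 / 0.759 ≈ 0.8063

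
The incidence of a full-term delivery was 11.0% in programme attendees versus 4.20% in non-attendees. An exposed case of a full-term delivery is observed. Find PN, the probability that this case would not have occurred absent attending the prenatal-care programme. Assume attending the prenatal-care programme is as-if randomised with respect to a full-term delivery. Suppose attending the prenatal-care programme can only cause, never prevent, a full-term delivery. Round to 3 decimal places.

PN ≈ 0.618

p₁ = 0.11, p₀ = 0.042.
Under exogeneity and monotonicity, PN = (p₁ − p₀) / p₁.
PN = (0.11 − 0.042) / 0.11 = 0.068 / 0.11 ≈ 0.6182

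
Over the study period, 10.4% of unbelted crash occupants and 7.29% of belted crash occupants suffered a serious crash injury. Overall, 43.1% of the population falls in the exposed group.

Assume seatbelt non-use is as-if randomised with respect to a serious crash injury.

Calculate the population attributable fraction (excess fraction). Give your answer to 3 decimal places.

p₁ = 0.104, p₀ = 0.0729.
Overall risk P(Y=1) = π·p₁ + (1−π)·p₀ = 0.431×0.104 + 0.569×0.0729 = 0.086304.
Under exogeneity, PAF = [P(Y=1) − p₀] / P(Y=1).
PAF = (0.086304 − 0.0729) / 0.086304 ≈ 0.1553

PAF ≈ 0.155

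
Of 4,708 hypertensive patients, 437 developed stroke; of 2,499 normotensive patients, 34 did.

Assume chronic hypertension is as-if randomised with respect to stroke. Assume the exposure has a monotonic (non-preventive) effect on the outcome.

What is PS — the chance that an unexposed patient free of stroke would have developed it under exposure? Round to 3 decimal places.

p₁ = P(outcome | exposed) = 437/4708 = 0.092821
p₀ = P(outcome | unexposed) = 34/2499 = 0.013605
Under exogeneity and monotonicity, PS = (p₁ − p₀) / (1 − p₀).
PS = (0.092821 − 0.013605) / (1 − 0.013605) = 0.079215 / 0.98639 ≈ 0.0803

PS ≈ 0.080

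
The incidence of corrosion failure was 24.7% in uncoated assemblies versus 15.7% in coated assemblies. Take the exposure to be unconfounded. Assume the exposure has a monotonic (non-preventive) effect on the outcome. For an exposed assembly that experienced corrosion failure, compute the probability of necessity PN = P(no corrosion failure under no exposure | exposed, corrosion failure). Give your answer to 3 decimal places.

PN ≈ 0.364

p₁ = 0.247, p₀ = 0.157.
Under exogeneity and monotonicity, PN = (p₁ − p₀) / p₁.
PN = (0.247 − 0.157) / 0.247 = 0.09 / 0.247 ≈ 0.3644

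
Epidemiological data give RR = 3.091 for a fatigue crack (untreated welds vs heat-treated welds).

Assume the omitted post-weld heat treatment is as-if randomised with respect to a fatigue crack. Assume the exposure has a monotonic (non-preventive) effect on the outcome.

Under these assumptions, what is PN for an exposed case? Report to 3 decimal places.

PN ≈ 0.676

Under exogeneity and monotonicity, PN = (RR − 1) / RR = 1 − 1/RR.
PN = (3.091 − 1) / 3.091 = 2.091 / 3.091 ≈ 0.6765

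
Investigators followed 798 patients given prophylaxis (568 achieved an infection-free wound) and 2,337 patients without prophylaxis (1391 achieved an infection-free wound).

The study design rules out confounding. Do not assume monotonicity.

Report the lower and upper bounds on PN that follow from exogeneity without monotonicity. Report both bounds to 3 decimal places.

0.164 ≤ PN ≤ 0.569

p₁ = P(outcome | exposed) = 568/798 = 0.71178
p₀ = P(outcome | unexposed) = 1391/2337 = 0.59521
Under exogeneity alone the bounds on PN are max{0,(p₁−p₀)/p₁} ≤ PN ≤ min{1,(1−p₀)/p₁}.
  lower = (p₁ − p₀)/p₁ = 0.11657 / 0.71178 ≈ 0.1638
  upper = min{1, (1 − p₀)/p₁} = 0.40479 / 0.71178 ≈ 0.5687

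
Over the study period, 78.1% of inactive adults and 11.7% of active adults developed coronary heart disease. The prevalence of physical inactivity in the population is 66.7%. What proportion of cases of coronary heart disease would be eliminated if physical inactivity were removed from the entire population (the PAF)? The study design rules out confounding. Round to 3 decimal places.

PAF ≈ 0.791

p₁ = 0.781, p₀ = 0.117.
Overall risk P(Y=1) = π·p₁ + (1−π)·p₀ = 0.667×0.781 + 0.333×0.117 = 0.55989.
Under exogeneity, PAF = [P(Y=1) − p₀] / P(Y=1).
PAF = (0.55989 − 0.117) / 0.55989 ≈ 0.7910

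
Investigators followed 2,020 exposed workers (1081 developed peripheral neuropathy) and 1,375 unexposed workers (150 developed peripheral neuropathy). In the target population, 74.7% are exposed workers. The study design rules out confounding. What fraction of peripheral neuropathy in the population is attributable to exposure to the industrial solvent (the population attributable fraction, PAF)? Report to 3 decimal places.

p₁ = P(outcome | exposed) = 1081/2020 = 0.53515
p₀ = P(outcome | unexposed) = 150/1375 = 0.10909
Overall risk P(Y=1) = π·p₁ + (1−π)·p₀ = 0.747×0.53515 + 0.253×0.10909 = 0.42736.
Under exogeneity, PAF = [P(Y=1) − p₀] / P(Y=1).
PAF = (0.42736 − 0.10909) / 0.42736 ≈ 0.7447

PAF ≈ 0.745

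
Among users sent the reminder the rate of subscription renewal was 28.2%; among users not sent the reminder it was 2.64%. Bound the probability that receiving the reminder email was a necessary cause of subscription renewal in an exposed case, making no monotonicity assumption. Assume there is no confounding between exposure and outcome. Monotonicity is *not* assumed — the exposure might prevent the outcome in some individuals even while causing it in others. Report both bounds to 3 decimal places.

p₁ = 0.282, p₀ = 0.0264.
Under exogeneity alone the bounds on PN are max{0,(p₁−p₀)/p₁} ≤ PN ≤ min{1,(1−p₀)/p₁}.
  lower = (p₁ − p₀)/p₁ = 0.2556 / 0.282 ≈ 0.9064
  upper = min{1, (1 − p₀)/p₁} = 0.9736 / 0.282 ≈ 3.4525 → capped at 1

0.906 ≤ PN ≤ 1.000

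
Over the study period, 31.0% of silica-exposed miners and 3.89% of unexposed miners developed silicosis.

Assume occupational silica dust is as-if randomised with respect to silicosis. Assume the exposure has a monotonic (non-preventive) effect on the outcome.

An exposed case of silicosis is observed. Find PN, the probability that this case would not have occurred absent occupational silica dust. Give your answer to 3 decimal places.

p₁ = 0.31, p₀ = 0.0389.
Under exogeneity and monotonicity, PN = (p₁ − p₀) / p₁.
PN = (0.31 − 0.0389) / 0.31 = 0.2711 / 0.31 ≈ 0.8745

PN ≈ 0.875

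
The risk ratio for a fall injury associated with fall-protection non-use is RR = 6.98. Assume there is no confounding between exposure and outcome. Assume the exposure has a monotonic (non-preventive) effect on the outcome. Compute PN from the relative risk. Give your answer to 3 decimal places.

Under exogeneity and monotonicity, PN = (RR − 1) / RR = 1 − 1/RR.
PN = (6.98 − 1) / 6.98 = 5.98 / 6.98 ≈ 0.8567

PN ≈ 0.857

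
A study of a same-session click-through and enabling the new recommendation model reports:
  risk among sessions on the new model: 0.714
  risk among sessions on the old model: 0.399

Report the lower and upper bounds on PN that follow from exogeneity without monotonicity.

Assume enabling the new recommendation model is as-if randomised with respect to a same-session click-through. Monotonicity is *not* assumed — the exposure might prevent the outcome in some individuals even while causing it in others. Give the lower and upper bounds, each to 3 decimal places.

Let p₁ = 0.714, p₀ = 0.399.
Under exogeneity alone the bounds on PN are max{0,(p₁−p₀)/p₁} ≤ PN ≤ min{1,(1−p₀)/p₁}.
  lower = (p₁ − p₀)/p₁ = 0.315 / 0.714 ≈ 0.4412
  upper = min{1, (1 − p₀)/p₁} = 0.601 / 0.714 ≈ 0.8417

0.441 ≤ PN ≤ 0.842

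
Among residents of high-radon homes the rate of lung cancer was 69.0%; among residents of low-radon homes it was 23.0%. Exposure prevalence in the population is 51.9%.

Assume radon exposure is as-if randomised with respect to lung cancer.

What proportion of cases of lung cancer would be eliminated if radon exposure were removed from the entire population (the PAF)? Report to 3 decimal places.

p₁ = 0.69, p₀ = 0.23.
Overall risk P(Y=1) = π·p₁ + (1−π)·p₀ = 0.519×0.69 + 0.481×0.23 = 0.46874.
Under exogeneity, PAF = [P(Y=1) − p₀] / P(Y=1).
PAF = (0.46874 − 0.23) / 0.46874 ≈ 0.5093

PAF ≈ 0.509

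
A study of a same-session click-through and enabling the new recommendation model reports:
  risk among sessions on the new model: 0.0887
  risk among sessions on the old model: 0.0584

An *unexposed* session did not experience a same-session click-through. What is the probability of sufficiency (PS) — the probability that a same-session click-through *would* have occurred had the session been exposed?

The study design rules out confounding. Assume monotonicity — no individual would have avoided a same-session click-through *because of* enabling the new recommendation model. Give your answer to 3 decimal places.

PS ≈ 0.032

Let p₁ = 0.0887, p₀ = 0.0584.
Under exogeneity and monotonicity, PS = (p₁ − p₀) / (1 − p₀).
PS = (0.0887 − 0.0584) / (1 − 0.0584) = 0.0303 / 0.9416 ≈ 0.0322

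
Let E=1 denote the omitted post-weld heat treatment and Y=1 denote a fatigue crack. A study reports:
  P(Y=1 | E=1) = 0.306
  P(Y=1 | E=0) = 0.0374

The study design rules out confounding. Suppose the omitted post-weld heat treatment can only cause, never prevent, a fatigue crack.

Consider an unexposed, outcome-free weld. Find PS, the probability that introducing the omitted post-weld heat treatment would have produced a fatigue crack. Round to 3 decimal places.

PS ≈ 0.279

Let p₁ = 0.306, p₀ = 0.0374.
Under exogeneity and monotonicity, PS = (p₁ − p₀) / (1 − p₀).
PS = (0.306 − 0.0374) / (1 − 0.0374) = 0.2686 / 0.9626 ≈ 0.2790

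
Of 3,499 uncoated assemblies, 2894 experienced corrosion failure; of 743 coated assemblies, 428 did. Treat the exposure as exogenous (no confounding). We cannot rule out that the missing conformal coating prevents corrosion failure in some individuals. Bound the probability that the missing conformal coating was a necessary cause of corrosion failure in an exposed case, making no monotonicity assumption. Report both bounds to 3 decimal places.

0.304 ≤ PN ≤ 0.513

p₁ = P(outcome | exposed) = 2894/3499 = 0.82709
p₀ = P(outcome | unexposed) = 428/743 = 0.57604
Under exogeneity alone the bounds on PN are max{0,(p₁−p₀)/p₁} ≤ PN ≤ min{1,(1−p₀)/p₁}.
  lower = (p₁ − p₀)/p₁ = 0.25105 / 0.82709 ≈ 0.3035
  upper = min{1, (1 − p₀)/p₁} = 0.42396 / 0.82709 ≈ 0.5126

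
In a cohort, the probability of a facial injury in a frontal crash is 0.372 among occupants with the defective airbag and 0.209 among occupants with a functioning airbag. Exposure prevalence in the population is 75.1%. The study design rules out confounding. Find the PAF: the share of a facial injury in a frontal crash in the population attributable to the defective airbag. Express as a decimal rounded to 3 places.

PAF ≈ 0.369

Let p₁ = 0.372, p₀ = 0.209.
Overall risk P(Y=1) = π·p₁ + (1−π)·p₀ = 0.751×0.372 + 0.249×0.209 = 0.33141.
Under exogeneity, PAF = [P(Y=1) − p₀] / P(Y=1).
PAF = (0.33141 − 0.209) / 0.33141 ≈ 0.3694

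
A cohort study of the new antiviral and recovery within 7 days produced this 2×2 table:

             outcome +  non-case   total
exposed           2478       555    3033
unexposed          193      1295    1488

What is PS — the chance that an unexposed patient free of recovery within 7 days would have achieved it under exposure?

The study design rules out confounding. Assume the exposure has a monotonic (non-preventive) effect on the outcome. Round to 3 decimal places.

p₁ = P(outcome | exposed) = 2478/3033 = 0.81701
p₀ = P(outcome | unexposed) = 193/1488 = 0.1297
Under exogeneity and monotonicity, PS = (p₁ − p₀)/(1 − p₀).
PS = (0.81701 − 0.1297) / 0.8703 ≈ 0.7897

PS ≈ 0.790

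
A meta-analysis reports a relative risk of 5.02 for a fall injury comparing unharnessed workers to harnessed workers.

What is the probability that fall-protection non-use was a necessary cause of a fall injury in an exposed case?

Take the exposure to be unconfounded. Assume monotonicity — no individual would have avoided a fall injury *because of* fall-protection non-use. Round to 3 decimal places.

PN ≈ 0.801

Under exogeneity and monotonicity, PN = (RR − 1) / RR = 1 − 1/RR.
PN = (5.02 − 1) / 5.02 = 4.02 / 5.02 ≈ 0.8008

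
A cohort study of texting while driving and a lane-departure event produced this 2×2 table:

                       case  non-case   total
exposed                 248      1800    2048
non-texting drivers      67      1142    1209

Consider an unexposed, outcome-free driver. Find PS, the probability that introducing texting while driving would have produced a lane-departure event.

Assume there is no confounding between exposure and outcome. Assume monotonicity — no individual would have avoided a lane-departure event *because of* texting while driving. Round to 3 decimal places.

p₁ = P(outcome | exposed) = 248/2048 = 0.12109
p₀ = P(outcome | unexposed) = 67/1209 = 0.055418
Under exogeneity and monotonicity, PS = (p₁ − p₀) / (1 − p₀).
PS = (0.12109 − 0.055418) / (1 − 0.055418) = 0.065676 / 0.94458 ≈ 0.0695

PS ≈ 0.070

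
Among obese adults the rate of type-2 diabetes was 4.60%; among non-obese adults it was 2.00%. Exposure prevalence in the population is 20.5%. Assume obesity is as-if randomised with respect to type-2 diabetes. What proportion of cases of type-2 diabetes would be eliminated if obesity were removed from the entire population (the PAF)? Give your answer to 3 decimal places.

p₁ = 0.046, p₀ = 0.02.
Overall risk P(Y=1) = π·p₁ + (1−π)·p₀ = 0.205×0.046 + 0.795×0.02 = 0.02533.
Under exogeneity, PAF = [P(Y=1) − p₀] / P(Y=1).
PAF = (0.02533 − 0.02) / 0.02533 ≈ 0.2104

PAF ≈ 0.210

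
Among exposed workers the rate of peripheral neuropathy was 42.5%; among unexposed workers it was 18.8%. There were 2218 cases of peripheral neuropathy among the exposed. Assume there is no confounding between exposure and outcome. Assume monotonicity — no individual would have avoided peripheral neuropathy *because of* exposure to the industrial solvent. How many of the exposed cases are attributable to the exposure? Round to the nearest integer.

p₁ = 0.425, p₀ = 0.188.
PN = (p₁ − p₀)/p₁ = (0.425 − 0.188) / 0.425 ≈ 0.55765.
Attributable cases ≈ PN × (exposed cases) = 0.55765 × 2218 ≈ 1236.86.

about 1237 cases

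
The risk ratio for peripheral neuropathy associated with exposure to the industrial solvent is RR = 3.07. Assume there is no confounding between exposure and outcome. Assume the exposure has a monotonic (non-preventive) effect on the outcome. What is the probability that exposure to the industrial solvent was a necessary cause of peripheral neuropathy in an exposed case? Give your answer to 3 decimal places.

Under exogeneity and monotonicity, PN = (RR − 1) / RR = 1 − 1/RR.
PN = (3.07 − 1) / 3.07 = 2.07 / 3.07 ≈ 0.6743

PN ≈ 0.674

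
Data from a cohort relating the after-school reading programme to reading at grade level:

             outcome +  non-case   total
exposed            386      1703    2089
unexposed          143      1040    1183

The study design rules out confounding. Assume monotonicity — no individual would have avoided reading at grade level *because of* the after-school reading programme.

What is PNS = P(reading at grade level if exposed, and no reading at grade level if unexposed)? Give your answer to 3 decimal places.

p₁ = P(outcome | exposed) = 386/2089 = 0.18478
p₀ = P(outcome | unexposed) = 143/1183 = 0.12088
Under exogeneity and monotonicity, PNS = p₁ − p₀.
PNS = 0.18478 − 0.12088 = 0.063898

PNS ≈ 0.064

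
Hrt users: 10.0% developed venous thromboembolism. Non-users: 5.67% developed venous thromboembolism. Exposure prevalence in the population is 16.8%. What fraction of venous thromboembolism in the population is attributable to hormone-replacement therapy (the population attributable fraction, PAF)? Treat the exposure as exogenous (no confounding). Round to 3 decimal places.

p₁ = 0.1, p₀ = 0.0567.
Overall risk P(Y=1) = π·p₁ + (1−π)·p₀ = 0.168×0.1 + 0.832×0.0567 = 0.063974.
Under exogeneity, PAF = [P(Y=1) − p₀] / P(Y=1).
PAF = (0.063974 − 0.0567) / 0.063974 ≈ 0.1137

PAF ≈ 0.114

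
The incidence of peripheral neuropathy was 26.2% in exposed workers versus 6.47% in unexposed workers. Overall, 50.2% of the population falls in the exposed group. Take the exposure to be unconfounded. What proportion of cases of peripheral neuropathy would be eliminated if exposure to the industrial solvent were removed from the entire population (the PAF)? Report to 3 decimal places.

p₁ = 0.262, p₀ = 0.0647.
Overall risk P(Y=1) = π·p₁ + (1−π)·p₀ = 0.502×0.262 + 0.498×0.0647 = 0.16374.
Under exogeneity, PAF = [P(Y=1) − p₀] / P(Y=1).
PAF = (0.16374 − 0.0647) / 0.16374 ≈ 0.6049

PAF ≈ 0.605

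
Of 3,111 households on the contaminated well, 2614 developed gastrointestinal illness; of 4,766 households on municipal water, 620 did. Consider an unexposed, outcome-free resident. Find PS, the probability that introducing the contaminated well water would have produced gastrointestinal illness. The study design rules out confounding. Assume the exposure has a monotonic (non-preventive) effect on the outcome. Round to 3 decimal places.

p₁ = P(outcome | exposed) = 2614/3111 = 0.84024
p₀ = P(outcome | unexposed) = 620/4766 = 0.13009
Under exogeneity and monotonicity, PS = (p₁ − p₀) / (1 − p₀).
PS = (0.84024 − 0.13009) / (1 − 0.13009) = 0.71016 / 0.86991 ≈ 0.8164

PS ≈ 0.816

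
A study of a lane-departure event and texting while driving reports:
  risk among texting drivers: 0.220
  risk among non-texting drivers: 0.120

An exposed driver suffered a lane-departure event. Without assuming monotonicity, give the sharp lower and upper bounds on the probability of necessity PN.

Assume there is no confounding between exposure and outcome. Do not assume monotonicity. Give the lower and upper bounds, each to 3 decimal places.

Let p₁ = 0.22, p₀ = 0.12.
Under exogeneity alone the bounds on PN are max{0,(p₁−p₀)/p₁} ≤ PN ≤ min{1,(1−p₀)/p₁}.
  lower = (p₁ − p₀)/p₁ = 0.1 / 0.22 ≈ 0.4545
  upper = min{1, (1 − p₀)/p₁} = 0.88 / 0.22 ≈ 4.0000 → capped at 1

0.455 ≤ PN ≤ 1.000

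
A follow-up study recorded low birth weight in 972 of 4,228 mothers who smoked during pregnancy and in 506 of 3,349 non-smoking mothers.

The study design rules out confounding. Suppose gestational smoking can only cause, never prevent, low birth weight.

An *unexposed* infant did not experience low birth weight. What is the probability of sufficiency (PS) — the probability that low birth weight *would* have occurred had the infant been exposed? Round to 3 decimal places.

p₁ = P(outcome | exposed) = 972/4228 = 0.2299
p₀ = P(outcome | unexposed) = 506/3349 = 0.15109
Under exogeneity and monotonicity, PS = (p₁ − p₀) / (1 − p₀).
PS = (0.2299 − 0.15109) / (1 − 0.15109) = 0.078806 / 0.84891 ≈ 0.0928

PS ≈ 0.093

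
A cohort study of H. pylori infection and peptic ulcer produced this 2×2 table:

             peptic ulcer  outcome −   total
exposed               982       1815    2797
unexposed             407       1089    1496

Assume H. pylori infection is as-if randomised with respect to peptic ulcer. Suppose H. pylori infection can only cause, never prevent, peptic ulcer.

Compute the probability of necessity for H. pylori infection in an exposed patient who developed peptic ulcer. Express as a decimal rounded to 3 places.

PN ≈ 0.225

p₁ = P(outcome | exposed) = 982/2797 = 0.35109
p₀ = P(outcome | unexposed) = 407/1496 = 0.27206
Under exogeneity and monotonicity, PN = (p₁ − p₀)/p₁.
PN = (0.35109 − 0.27206) / 0.35109 ≈ 0.2251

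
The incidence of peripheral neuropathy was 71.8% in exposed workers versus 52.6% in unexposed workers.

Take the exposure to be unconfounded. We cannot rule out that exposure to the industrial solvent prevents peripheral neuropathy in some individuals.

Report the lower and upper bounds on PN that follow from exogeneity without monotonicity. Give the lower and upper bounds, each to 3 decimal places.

0.267 ≤ PN ≤ 0.660

p₁ = 0.718, p₀ = 0.526.
Under exogeneity alone the bounds on PN are max{0,(p₁−p₀)/p₁} ≤ PN ≤ min{1,(1−p₀)/p₁}.
  lower = (p₁ − p₀)/p₁ = 0.192 / 0.718 ≈ 0.2674
  upper = min{1, (1 − p₀)/p₁} = 0.474 / 0.718 ≈ 0.6602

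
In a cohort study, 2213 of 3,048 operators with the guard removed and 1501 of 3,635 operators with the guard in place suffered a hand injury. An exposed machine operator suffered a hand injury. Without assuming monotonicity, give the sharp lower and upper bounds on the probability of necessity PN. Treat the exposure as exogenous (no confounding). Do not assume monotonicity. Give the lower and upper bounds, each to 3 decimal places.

0.431 ≤ PN ≤ 0.809

p₁ = P(outcome | exposed) = 2213/3048 = 0.72605
p₀ = P(outcome | unexposed) = 1501/3635 = 0.41293
Under exogeneity alone the bounds on PN are max{0,(p₁−p₀)/p₁} ≤ PN ≤ min{1,(1−p₀)/p₁}.
  lower = (p₁ − p₀)/p₁ = 0.31312 / 0.72605 ≈ 0.4313
  upper = min{1, (1 − p₀)/p₁} = 0.58707 / 0.72605 ≈ 0.8086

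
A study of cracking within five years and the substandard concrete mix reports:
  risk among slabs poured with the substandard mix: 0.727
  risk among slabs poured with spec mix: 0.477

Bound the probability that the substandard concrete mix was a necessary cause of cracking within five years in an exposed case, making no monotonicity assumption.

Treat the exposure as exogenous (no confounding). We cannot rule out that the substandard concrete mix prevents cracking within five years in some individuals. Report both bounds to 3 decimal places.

Let p₁ = 0.727, p₀ = 0.477.
Under exogeneity alone the bounds on PN are max{0,(p₁−p₀)/p₁} ≤ PN ≤ min{1,(1−p₀)/p₁}.
  lower = (p₁ − p₀)/p₁ = 0.25 / 0.727 ≈ 0.3439
  upper = min{1, (1 − p₀)/p₁} = 0.523 / 0.727 ≈ 0.7194

0.344 ≤ PN ≤ 0.719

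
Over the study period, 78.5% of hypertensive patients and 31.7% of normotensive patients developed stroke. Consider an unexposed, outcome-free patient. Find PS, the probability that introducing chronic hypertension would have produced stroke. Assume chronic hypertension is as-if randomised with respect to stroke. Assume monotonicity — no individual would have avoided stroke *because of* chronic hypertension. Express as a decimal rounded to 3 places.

p₁ = 0.785, p₀ = 0.317.
Under exogeneity and monotonicity, PS = (p₁ − p₀) / (1 − p₀).
PS = (0.785 − 0.317) / (1 − 0.317) = 0.468 / 0.683 ≈ 0.6852

PS ≈ 0.685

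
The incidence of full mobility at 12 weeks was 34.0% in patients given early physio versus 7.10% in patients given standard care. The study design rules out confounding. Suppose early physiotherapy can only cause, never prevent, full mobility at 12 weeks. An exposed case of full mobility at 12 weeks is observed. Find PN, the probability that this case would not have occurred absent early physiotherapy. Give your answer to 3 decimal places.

PN ≈ 0.791

p₁ = 0.34, p₀ = 0.071.
Under exogeneity and monotonicity, PN = (p₁ − p₀) / p₁.
PN = (0.34 − 0.071) / 0.34 = 0.269 / 0.34 ≈ 0.7912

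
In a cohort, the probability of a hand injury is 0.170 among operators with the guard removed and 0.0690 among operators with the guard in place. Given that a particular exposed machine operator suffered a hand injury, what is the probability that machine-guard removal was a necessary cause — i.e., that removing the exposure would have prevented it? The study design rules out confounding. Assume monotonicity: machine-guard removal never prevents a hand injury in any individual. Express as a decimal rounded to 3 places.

Let p₁ = 0.17, p₀ = 0.069.
Under exogeneity and monotonicity, PN = (p₁ − p₀) / p₁.
PN = (0.17 − 0.069) / 0.17 = 0.101 / 0.17 ≈ 0.5941

PN ≈ 0.594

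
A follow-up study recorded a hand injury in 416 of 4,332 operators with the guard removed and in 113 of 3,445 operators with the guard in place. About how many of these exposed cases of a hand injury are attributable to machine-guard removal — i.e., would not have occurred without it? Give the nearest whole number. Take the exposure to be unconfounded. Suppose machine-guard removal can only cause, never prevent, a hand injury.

about 274 cases

p₁ = P(outcome | exposed) = 416/4332 = 0.09603
p₀ = P(outcome | unexposed) = 113/3445 = 0.032801
PN = (p₁ − p₀)/p₁ = (0.09603 − 0.032801) / 0.09603 ≈ 0.65843.
Attributable cases ≈ PN × (exposed cases) = 0.65843 × 416 ≈ 273.91.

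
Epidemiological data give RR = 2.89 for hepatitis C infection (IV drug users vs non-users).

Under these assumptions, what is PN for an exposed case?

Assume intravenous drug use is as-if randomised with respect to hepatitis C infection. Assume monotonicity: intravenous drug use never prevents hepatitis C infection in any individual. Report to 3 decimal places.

Under exogeneity and monotonicity, PN = (RR − 1) / RR = 1 − 1/RR.
PN = (2.89 − 1) / 2.89 = 1.89 / 2.89 ≈ 0.6540

PN ≈ 0.654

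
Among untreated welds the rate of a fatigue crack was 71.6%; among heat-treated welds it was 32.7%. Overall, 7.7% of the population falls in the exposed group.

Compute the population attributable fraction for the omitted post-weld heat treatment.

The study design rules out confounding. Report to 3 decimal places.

p₁ = 0.716, p₀ = 0.327.
Overall risk P(Y=1) = π·p₁ + (1−π)·p₀ = 0.077×0.716 + 0.923×0.327 = 0.35695.
Under exogeneity, PAF = [P(Y=1) − p₀] / P(Y=1).
PAF = (0.35695 − 0.327) / 0.35695 ≈ 0.0839

PAF ≈ 0.084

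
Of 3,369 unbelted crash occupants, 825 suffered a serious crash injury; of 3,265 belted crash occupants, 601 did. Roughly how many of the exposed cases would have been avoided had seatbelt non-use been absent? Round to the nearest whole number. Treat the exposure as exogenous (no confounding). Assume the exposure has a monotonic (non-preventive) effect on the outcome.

p₁ = P(outcome | exposed) = 825/3369 = 0.24488
p₀ = P(outcome | unexposed) = 601/3265 = 0.18407
PN = (p₁ − p₀)/p₁ = (0.24488 − 0.18407) / 0.24488 ≈ 0.24831.
Attributable cases ≈ PN × (exposed cases) = 0.24831 × 825 ≈ 204.86.

about 205 cases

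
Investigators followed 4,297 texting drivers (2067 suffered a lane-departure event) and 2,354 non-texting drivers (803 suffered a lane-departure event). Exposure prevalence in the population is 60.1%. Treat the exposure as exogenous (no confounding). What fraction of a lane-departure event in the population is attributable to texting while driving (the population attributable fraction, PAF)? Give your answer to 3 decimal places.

p₁ = P(outcome | exposed) = 2067/4297 = 0.48103
p₀ = P(outcome | unexposed) = 803/2354 = 0.34112
Overall risk P(Y=1) = π·p₁ + (1−π)·p₀ = 0.601×0.48103 + 0.399×0.34112 = 0.42521.
Under exogeneity, PAF = [P(Y=1) − p₀] / P(Y=1).
PAF = (0.42521 − 0.34112) / 0.42521 ≈ 0.1978

PAF ≈ 0.198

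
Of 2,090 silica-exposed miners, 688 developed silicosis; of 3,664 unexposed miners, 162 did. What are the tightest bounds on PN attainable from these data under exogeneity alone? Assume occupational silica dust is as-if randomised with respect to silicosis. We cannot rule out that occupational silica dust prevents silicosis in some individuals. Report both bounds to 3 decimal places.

p₁ = P(outcome | exposed) = 688/2090 = 0.32919
p₀ = P(outcome | unexposed) = 162/3664 = 0.044214
Under exogeneity alone the bounds on PN are max{0,(p₁−p₀)/p₁} ≤ PN ≤ min{1,(1−p₀)/p₁}.
  lower = (p₁ − p₀)/p₁ = 0.28497 / 0.32919 ≈ 0.8657
  upper = min{1, (1 − p₀)/p₁} = 0.95579 / 0.32919 ≈ 2.9035 → capped at 1

0.866 ≤ PN ≤ 1.000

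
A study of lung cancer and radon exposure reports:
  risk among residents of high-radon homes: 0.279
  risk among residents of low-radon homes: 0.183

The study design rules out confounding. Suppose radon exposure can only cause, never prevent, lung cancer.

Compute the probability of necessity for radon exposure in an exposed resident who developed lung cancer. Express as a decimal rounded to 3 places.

Let p₁ = 0.279, p₀ = 0.183.
Under exogeneity and monotonicity, PN = (p₁ − p₀) / p₁.
PN = (0.279 − 0.183) / 0.279 = 0.096 / 0.279 ≈ 0.3441

PN ≈ 0.344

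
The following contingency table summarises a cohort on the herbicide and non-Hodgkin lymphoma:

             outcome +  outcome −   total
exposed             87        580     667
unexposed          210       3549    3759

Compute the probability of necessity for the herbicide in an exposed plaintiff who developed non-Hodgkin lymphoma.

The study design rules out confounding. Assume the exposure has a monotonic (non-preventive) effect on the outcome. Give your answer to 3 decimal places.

p₁ = P(outcome | exposed) = 87/667 = 0.13043
p₀ = P(outcome | unexposed) = 210/3759 = 0.055866
Under exogeneity and monotonicity, PN = (p₁ − p₀)/p₁.
PN = (0.13043 − 0.055866) / 0.13043 ≈ 0.5717

PN ≈ 0.572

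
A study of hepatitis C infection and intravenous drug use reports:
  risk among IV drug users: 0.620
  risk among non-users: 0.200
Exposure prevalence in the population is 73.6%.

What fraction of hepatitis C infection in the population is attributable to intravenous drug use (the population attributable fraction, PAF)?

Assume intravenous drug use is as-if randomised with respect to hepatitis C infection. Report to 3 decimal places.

PAF ≈ 0.607

Let p₁ = 0.62, p₀ = 0.2.
Overall risk P(Y=1) = π·p₁ + (1−π)·p₀ = 0.736×0.62 + 0.264×0.2 = 0.50912.
Under exogeneity, PAF = [P(Y=1) − p₀] / P(Y=1).
PAF = (0.50912 − 0.2) / 0.50912 ≈ 0.6072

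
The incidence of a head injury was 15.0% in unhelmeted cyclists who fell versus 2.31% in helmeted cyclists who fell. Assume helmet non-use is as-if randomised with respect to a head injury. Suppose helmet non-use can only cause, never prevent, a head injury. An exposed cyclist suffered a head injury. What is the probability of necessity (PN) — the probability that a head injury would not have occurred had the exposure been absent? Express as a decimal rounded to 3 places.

p₁ = 0.15, p₀ = 0.0231.
Under exogeneity and monotonicity, PN = (p₁ − p₀) / p₁.
PN = (0.15 − 0.0231) / 0.15 = 0.1269 / 0.15 ≈ 0.8460

PN ≈ 0.846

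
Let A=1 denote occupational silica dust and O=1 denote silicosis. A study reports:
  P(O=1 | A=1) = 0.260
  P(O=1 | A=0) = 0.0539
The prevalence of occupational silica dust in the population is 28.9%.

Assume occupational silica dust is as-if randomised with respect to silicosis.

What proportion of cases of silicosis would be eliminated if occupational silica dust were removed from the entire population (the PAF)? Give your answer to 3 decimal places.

Let p₁ = 0.26, p₀ = 0.0539.
Overall risk P(Y=1) = π·p₁ + (1−π)·p₀ = 0.289×0.26 + 0.711×0.0539 = 0.11346.
Under exogeneity, PAF = [P(Y=1) − p₀] / P(Y=1).
PAF = (0.11346 − 0.0539) / 0.11346 ≈ 0.5250

PAF ≈ 0.525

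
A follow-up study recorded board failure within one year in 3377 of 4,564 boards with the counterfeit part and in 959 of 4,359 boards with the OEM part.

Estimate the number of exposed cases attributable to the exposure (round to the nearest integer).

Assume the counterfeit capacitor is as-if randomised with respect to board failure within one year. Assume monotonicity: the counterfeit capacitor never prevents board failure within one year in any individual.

p₁ = P(outcome | exposed) = 3377/4564 = 0.73992
p₀ = P(outcome | unexposed) = 959/4359 = 0.22
PN = (p₁ − p₀)/p₁ = (0.73992 − 0.22) / 0.73992 ≈ 0.70266.
Attributable cases ≈ PN × (exposed cases) = 0.70266 × 3377 ≈ 2372.90.

about 2373 cases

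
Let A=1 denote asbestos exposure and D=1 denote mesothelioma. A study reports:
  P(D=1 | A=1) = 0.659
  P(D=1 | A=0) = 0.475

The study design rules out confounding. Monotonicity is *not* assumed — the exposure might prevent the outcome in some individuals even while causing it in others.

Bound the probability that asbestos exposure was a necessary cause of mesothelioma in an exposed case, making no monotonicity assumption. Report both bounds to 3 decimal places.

0.279 ≤ PN ≤ 0.797

Let p₁ = 0.659, p₀ = 0.475.
Under exogeneity alone the bounds on PN are max{0,(p₁−p₀)/p₁} ≤ PN ≤ min{1,(1−p₀)/p₁}.
  lower = (p₁ − p₀)/p₁ = 0.184 / 0.659 ≈ 0.2792
  upper = min{1, (1 − p₀)/p₁} = 0.525 / 0.659 ≈ 0.7967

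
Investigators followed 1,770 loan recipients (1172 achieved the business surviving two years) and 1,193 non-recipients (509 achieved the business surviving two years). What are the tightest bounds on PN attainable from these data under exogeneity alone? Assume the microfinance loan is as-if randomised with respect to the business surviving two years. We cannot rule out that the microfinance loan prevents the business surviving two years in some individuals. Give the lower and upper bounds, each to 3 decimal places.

p₁ = P(outcome | exposed) = 1172/1770 = 0.66215
p₀ = P(outcome | unexposed) = 509/1193 = 0.42666
Under exogeneity alone the bounds on PN are max{0,(p₁−p₀)/p₁} ≤ PN ≤ min{1,(1−p₀)/p₁}.
  lower = (p₁ − p₀)/p₁ = 0.23549 / 0.66215 ≈ 0.3556
  upper = min{1, (1 − p₀)/p₁} = 0.57334 / 0.66215 ≈ 0.8659

0.356 ≤ PN ≤ 0.866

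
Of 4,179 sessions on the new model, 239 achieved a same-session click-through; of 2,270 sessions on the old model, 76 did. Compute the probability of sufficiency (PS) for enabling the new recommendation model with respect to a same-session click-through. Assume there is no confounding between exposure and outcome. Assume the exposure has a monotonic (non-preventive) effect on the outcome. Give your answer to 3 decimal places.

PS ≈ 0.025

p₁ = P(outcome | exposed) = 239/4179 = 0.057191
p₀ = P(outcome | unexposed) = 76/2270 = 0.03348
Under exogeneity and monotonicity, PS = (p₁ − p₀) / (1 − p₀).
PS = (0.057191 − 0.03348) / (1 − 0.03348) = 0.023711 / 0.96652 ≈ 0.0245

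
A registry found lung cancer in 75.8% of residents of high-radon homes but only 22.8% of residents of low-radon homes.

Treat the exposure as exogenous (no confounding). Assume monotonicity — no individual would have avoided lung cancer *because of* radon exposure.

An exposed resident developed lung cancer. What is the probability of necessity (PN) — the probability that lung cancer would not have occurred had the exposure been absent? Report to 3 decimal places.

PN ≈ 0.699

p₁ = 0.758, p₀ = 0.228.
Under exogeneity and monotonicity, PN = (p₁ − p₀) / p₁.
PN = (0.758 − 0.228) / 0.758 = 0.53 / 0.758 ≈ 0.6992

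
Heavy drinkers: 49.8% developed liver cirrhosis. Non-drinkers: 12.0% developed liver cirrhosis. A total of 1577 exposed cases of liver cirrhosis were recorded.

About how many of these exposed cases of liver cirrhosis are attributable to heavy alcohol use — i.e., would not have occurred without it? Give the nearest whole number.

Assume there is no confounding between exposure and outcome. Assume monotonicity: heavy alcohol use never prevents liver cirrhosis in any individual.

about 1197 cases

p₁ = 0.498, p₀ = 0.12.
PN = (p₁ − p₀)/p₁ = (0.498 − 0.12) / 0.498 ≈ 0.75904.
Attributable cases ≈ PN × (exposed cases) = 0.75904 × 1577 ≈ 1197.00.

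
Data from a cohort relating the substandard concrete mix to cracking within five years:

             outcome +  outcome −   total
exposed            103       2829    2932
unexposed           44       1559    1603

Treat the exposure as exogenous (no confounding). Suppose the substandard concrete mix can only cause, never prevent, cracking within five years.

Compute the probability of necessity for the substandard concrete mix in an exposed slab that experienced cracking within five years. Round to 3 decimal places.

PN ≈ 0.219

p₁ = P(outcome | exposed) = 103/2932 = 0.03513
p₀ = P(outcome | unexposed) = 44/1603 = 0.027449
Under exogeneity and monotonicity, PN = (p₁ − p₀)/p₁.
PN = (0.03513 − 0.027449) / 0.03513 ≈ 0.2186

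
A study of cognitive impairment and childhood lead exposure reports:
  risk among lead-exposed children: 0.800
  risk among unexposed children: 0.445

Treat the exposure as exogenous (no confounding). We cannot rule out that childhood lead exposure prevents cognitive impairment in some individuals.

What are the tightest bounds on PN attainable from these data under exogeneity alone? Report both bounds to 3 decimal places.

Let p₁ = 0.8, p₀ = 0.445.
Under exogeneity alone the bounds on PN are max{0,(p₁−p₀)/p₁} ≤ PN ≤ min{1,(1−p₀)/p₁}.
  lower = (p₁ − p₀)/p₁ = 0.355 / 0.8 ≈ 0.4438
  upper = min{1, (1 − p₀)/p₁} = 0.555 / 0.8 ≈ 0.6937

0.444 ≤ PN ≤ 0.694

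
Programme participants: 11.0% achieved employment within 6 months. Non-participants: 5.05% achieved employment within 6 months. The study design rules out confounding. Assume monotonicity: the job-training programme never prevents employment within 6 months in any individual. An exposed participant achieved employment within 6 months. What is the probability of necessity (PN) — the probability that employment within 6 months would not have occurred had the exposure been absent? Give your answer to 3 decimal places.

p₁ = 0.11, p₀ = 0.0505.
Under exogeneity and monotonicity, PN = (p₁ − p₀) / p₁.
PN = (0.11 − 0.0505) / 0.11 = 0.0595 / 0.11 ≈ 0.5409

PN ≈ 0.541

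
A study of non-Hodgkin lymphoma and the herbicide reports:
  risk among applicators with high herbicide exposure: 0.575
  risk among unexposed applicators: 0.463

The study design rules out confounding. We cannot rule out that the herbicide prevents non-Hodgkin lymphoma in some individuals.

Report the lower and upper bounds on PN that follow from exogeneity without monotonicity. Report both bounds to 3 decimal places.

0.195 ≤ PN ≤ 0.934

Let p₁ = 0.575, p₀ = 0.463.
Under exogeneity alone the bounds on PN are max{0,(p₁−p₀)/p₁} ≤ PN ≤ min{1,(1−p₀)/p₁}.
  lower = (p₁ − p₀)/p₁ = 0.112 / 0.575 ≈ 0.1948
  upper = min{1, (1 − p₀)/p₁} = 0.537 / 0.575 ≈ 0.9339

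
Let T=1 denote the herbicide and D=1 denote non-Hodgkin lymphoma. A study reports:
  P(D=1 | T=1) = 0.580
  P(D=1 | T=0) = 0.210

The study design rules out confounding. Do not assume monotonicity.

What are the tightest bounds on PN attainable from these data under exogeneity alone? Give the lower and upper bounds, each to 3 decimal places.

0.638 ≤ PN ≤ 1.000

Let p₁ = 0.58, p₀ = 0.21.
Under exogeneity alone the bounds on PN are max{0,(p₁−p₀)/p₁} ≤ PN ≤ min{1,(1−p₀)/p₁}.
  lower = (p₁ − p₀)/p₁ = 0.37 / 0.58 ≈ 0.6379
  upper = min{1, (1 − p₀)/p₁} = 0.79 / 0.58 ≈ 1.3621 → capped at 1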